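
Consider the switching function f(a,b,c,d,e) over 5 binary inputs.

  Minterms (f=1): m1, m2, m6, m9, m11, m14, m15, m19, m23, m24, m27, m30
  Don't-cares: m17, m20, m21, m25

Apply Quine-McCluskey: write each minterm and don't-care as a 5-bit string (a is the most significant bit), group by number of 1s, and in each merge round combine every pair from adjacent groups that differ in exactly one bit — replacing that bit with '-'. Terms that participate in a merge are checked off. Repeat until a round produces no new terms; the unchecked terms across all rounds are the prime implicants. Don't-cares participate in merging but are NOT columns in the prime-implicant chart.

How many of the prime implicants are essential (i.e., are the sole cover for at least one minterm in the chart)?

[col 0] 00001*, 00010*, 00110*, 01001*, 01011*, 01110*, 01111*, 10001*, 10011*, 10100*, 10101*, 10111*, 11000*, 11001*, 11011*, 11110*
[col 1] -0001*, -1001*, -1011*, -1110, 0-001*, 0-110, 00-10, 01-11, 010-1*, 0111-, 1-001*, 1-011*, 10-01*, 10-11*, 100-1*, 101-1*, 1010-, 110-1*, 1100-
[col 2] --001, -10-1, 1-0-1, 10--1
Prime implicants: --001, -10-1, -1110, 0-110, 00-10, 01-11, 0111-, 1-0-1, 10--1, 1010-, 1100-
PI chart (minterm → PIs covering it):
  1 | --001  (sole → essential)
  2 | 00-10  (sole → essential)
  6 | 0-110,00-10
  9 | --001,-10-1
  11 | -10-1,01-11
  14 | -1110,0-110,0111-
  15 | 01-11,0111-
  19 | 1-0-1,10--1
  23 | 10--1  (sole → essential)
  24 | 1100-  (sole → essential)
  27 | -10-1,1-0-1
  30 | -1110  (sole → essential)
Essential prime implicants: --001, -1110, 00-10, 10--1, 1100-

5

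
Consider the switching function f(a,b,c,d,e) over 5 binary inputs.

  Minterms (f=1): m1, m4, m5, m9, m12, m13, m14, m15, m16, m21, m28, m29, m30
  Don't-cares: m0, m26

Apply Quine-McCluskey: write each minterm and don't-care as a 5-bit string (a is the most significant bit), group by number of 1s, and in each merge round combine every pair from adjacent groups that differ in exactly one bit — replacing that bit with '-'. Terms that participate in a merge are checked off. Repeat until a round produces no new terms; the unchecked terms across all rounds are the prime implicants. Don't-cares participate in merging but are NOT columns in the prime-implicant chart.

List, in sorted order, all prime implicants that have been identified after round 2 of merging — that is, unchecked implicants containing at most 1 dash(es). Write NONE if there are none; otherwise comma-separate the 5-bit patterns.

Round 0: 00000✓ 00001✓ 00100✓ 00101✓ 01001✓ 01100✓ 01101✓ 01110✓ 01111✓ 10000✓ 10101✓ 11010✓ 11100✓ 11101✓ 11110✓
Round 1: -0000 -0101✓ -1100✓ -1101✓ -1110✓ 0-001✓ 0-100✓ 0-101✓ 00-00✓ 00-01✓ 0000-✓ 0010-✓ 01-01✓ 011-0✓ 011-1✓ 0110-✓ 0111-✓ 1-101✓ 11-10 111-0✓ 1110-✓
Round 2: --101 -11-0 -110- 0--01 0-10- 00-0- 011--
PIs = {--101, -0000, -11-0, -110-, 0--01, 0-10-, 00-0-, 011--, 11-10}

-0000, 11-10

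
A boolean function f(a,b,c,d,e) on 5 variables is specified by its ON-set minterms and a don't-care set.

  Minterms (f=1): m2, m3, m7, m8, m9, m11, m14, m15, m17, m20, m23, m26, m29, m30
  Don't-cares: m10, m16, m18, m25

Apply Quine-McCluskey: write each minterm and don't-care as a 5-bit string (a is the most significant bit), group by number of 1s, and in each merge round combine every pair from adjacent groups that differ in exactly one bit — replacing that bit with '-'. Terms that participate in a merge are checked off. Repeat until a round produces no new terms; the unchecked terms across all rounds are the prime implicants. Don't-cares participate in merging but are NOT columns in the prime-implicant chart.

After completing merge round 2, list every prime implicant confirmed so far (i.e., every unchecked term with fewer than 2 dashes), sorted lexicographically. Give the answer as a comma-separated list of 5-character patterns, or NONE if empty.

-0111, -1001, 1-001, 10-00, 100-0, 1000-, 11-01

Round 0: 00010✓ 00011✓ 00111✓ 01000✓ 01001✓ 01010✓ 01011✓ 01110✓ 01111✓ 10000✓ 10001✓ 10010✓ 10100✓ 10111✓ 11001✓ 11010✓ 11101✓ 11110✓
Round 1: -0010✓ -0111 -1001 -1010✓ -1110✓ 0-010✓ 0-011✓ 0-111✓ 00-11✓ 0001-✓ 01-10✓ 01-11✓ 010-0✓ 010-1✓ 0100-✓ 0101-✓ 0111-✓ 1-001 1-010✓ 10-00 100-0 1000- 11-01 11-10✓
Round 2: --010 -1-10 0--11 0-01- 01-1- 010--
PIs = {--010, -0111, -1-10, -1001, 0--11, 0-01-, 01-1-, 010--, 1-001, 10-00, 100-0, 1000-, 11-01}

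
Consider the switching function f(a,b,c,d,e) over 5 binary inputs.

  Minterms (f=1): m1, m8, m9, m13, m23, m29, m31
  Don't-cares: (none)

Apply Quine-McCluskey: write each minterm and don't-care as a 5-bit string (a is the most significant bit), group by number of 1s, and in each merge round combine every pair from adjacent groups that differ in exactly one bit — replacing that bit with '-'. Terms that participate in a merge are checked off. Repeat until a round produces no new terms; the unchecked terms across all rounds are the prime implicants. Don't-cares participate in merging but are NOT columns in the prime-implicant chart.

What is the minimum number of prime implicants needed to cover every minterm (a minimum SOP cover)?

[col 0] 00001*, 01000*, 01001*, 01101*, 10111*, 11101*, 11111*
[col 1] -1101, 0-001, 01-01, 0100-, 1-111, 111-1
Prime implicants: -1101, 0-001, 01-01, 0100-, 1-111, 111-1
PI chart (minterm → PIs covering it):
  1 | 0-001  (sole → essential)
  8 | 0100-  (sole → essential)
  9 | 0-001,01-01,0100-
  13 | -1101,01-01
  23 | 1-111  (sole → essential)
  29 | -1101,111-1
  31 | 1-111,111-1
Essential prime implicants: 0-001, 0100-, 1-111
Petrick residual → -1101
Minimum SOP uses 4 PIs: bcd'e + a'c'd'e + a'bc'd' + acde

4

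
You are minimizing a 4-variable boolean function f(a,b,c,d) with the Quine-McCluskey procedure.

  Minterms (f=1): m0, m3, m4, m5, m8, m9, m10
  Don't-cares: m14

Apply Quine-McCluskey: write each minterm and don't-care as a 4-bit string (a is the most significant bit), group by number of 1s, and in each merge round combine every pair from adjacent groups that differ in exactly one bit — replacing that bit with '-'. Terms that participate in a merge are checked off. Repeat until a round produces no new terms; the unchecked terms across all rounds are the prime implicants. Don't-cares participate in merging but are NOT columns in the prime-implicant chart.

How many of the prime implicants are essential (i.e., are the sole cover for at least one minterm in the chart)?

Round 0: 0000✓ 0011 0100✓ 0101✓ 1000✓ 1001✓ 1010✓ 1110✓
Round 1: -000 0-00 010- 1-10 10-0 100-
PIs = {-000, 0-00, 0011, 010-, 1-10, 10-0, 100-}
Coverage chart:
  m0: -000,0-00
  m3: 0011 ←essential
  m4: 0-00,010-
  m5: 010- ←essential
  m8: -000,10-0,100-
  m9: 100- ←essential
  m10: 1-10,10-0
Essential: 0011, 010-, 100-

3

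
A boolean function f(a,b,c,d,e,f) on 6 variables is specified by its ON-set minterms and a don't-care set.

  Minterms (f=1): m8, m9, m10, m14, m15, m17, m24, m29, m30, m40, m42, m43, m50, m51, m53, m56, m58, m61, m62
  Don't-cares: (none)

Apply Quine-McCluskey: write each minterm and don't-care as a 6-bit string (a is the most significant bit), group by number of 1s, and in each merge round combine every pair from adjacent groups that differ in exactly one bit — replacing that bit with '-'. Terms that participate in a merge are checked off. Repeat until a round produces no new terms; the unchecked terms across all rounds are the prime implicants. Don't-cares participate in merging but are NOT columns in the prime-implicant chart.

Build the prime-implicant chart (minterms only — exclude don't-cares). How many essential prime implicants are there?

[col 0] 001000*, 001001*, 001010*, 001110*, 001111*, 010001, 011000*, 011101*, 011110*, 101000*, 101010*, 101011*, 110010*, 110011*, 110101*, 111000*, 111010*, 111101*, 111110*
[col 1] -01000*, -01010*, -11000*, -11101, -11110, 0-1000*, 0-1110, 001-10, 0010-0*, 00100-, 00111-, 1-1000*, 1-1010*, 1010-0*, 10101-, 11-010, 11-101, 11001-, 111-10, 1110-0*
[col 2] --1000, -010-0, 1-10-0
Prime implicants: --1000, -010-0, -11101, -11110, 0-1110, 001-10, 00100-, 00111-, 010001, 1-10-0, 10101-, 11-010, 11-101, 11001-, 111-10
PI chart (minterm → PIs covering it):
  8 | --1000,-010-0,00100-
  9 | 00100-  (sole → essential)
  10 | -010-0,001-10
  14 | 0-1110,001-10,00111-
  15 | 00111-  (sole → essential)
  17 | 010001  (sole → essential)
  24 | --1000  (sole → essential)
  29 | -11101  (sole → essential)
  30 | -11110,0-1110
  40 | --1000,-010-0,1-10-0
  42 | -010-0,1-10-0,10101-
  43 | 10101-  (sole → essential)
  50 | 11-010,11001-
  51 | 11001-  (sole → essential)
  53 | 11-101  (sole → essential)
  56 | --1000,1-10-0
  58 | 1-10-0,11-010,111-10
  61 | -11101,11-101
  62 | -11110,111-10
Essential prime implicants: --1000, -11101, 00100-, 00111-, 010001, 10101-, 11-101, 11001-

8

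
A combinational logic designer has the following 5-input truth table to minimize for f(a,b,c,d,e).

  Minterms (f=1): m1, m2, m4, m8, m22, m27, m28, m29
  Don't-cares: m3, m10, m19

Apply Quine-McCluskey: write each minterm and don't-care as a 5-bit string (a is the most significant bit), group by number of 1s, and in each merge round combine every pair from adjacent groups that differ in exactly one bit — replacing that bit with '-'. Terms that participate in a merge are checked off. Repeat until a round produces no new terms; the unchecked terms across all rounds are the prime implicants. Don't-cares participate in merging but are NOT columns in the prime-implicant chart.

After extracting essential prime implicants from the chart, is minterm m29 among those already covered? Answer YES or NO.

[col 0] 00001*, 00010*, 00011*, 00100, 01000*, 01010*, 10011*, 10110, 11011*, 11100*, 11101*
[col 1] -0011, 0-010, 000-1, 0001-, 010-0, 1-011, 1110-
Prime implicants: -0011, 0-010, 000-1, 0001-, 00100, 010-0, 1-011, 10110, 1110-
PI chart (minterm → PIs covering it):
  1 | 000-1  (sole → essential)
  2 | 0-010,0001-
  4 | 00100  (sole → essential)
  8 | 010-0  (sole → essential)
  22 | 10110  (sole → essential)
  27 | 1-011  (sole → essential)
  28 | 1110-  (sole → essential)
  29 | 1110-  (sole → essential)
Essential prime implicants: 000-1, 00100, 010-0, 1-011, 10110, 1110-

YES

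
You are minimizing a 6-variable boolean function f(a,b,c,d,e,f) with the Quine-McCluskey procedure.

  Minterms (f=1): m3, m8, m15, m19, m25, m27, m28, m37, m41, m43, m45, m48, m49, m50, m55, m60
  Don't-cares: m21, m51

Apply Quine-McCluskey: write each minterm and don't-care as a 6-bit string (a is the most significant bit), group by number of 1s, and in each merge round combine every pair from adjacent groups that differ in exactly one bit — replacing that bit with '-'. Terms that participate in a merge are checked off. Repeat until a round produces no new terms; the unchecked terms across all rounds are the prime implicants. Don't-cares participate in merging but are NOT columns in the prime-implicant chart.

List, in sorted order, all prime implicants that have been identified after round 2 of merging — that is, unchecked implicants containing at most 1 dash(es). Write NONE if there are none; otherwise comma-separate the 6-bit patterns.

-10011, -11100, 0-0011, 001000, 001111, 01-011, 010101, 0110-1, 10-101, 101-01, 1010-1, 110-11

size-2^0 implicants → 000011(✓)  001000  001111  010011(✓)  010101  011001(✓)  011011(✓)  011100(✓)  100101(✓)  101001(✓)  101011(✓)  101101(✓)  110000(✓)  110001(✓)  110010(✓)  110011(✓)  110111(✓)  111100(✓)
size-2^1 implicants → -10011  -11100  0-0011  01-011  0110-1  10-101  101-01  1010-1  110-11  1100-0(✓)  1100-1(✓)  11000-(✓)  11001-(✓)
size-2^2 implicants → 1100--
Unchecked terms (primes): -10011, -11100, 0-0011, 001000, 001111, 01-011, 010101, 0110-1, 10-101, 101-01, 1010-1, 110-11, 1100--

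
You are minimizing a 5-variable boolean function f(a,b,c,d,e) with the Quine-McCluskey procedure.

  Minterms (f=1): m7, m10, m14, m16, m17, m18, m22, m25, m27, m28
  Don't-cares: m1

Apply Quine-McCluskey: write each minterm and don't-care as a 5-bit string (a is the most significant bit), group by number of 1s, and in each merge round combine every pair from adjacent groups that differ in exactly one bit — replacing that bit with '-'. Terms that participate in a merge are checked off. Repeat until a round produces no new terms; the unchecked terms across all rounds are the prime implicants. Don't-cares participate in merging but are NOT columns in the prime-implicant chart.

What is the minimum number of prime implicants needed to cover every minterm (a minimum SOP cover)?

6

size-2^0 implicants → 00001(✓)  00111  01010(✓)  01110(✓)  10000(✓)  10001(✓)  10010(✓)  10110(✓)  11001(✓)  11011(✓)  11100
size-2^1 implicants → -0001  01-10  1-001  10-10  100-0  1000-  110-1
Unchecked terms (primes): -0001, 00111, 01-10, 1-001, 10-10, 100-0, 1000-, 110-1, 11100
Minterm coverage:
  m7 ⊆ 00111 [E]
  m10 ⊆ 01-10 [E]
  m14 ⊆ 01-10 [E]
  m16 ⊆ 100-0,1000-
  m17 ⊆ -0001,1-001,1000-
  m18 ⊆ 10-10,100-0
  m22 ⊆ 10-10 [E]
  m25 ⊆ 1-001,110-1
  m27 ⊆ 110-1 [E]
  m28 ⊆ 11100 [E]
E = {00111, 01-10, 10-10, 110-1, 11100}
Petrick residual → 1000-
Cover = a'b'cde + a'bde' + ab'de' + ab'c'd' + abc'e + abcd'e'  |cover|=6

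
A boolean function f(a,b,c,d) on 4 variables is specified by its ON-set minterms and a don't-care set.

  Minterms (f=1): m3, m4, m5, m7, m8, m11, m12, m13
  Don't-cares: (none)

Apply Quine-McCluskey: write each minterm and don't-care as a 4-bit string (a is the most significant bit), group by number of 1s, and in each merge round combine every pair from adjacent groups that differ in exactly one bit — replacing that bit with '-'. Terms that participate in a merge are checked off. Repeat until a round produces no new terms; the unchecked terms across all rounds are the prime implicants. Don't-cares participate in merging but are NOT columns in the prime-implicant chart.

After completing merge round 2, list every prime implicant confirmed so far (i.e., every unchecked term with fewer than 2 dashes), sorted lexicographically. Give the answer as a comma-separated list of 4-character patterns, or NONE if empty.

-011, 0-11, 01-1, 1-00

[col 0] 0011*, 0100*, 0101*, 0111*, 1000*, 1011*, 1100*, 1101*
[col 1] -011, -100*, -101*, 0-11, 01-1, 010-*, 1-00, 110-*
[col 2] -10-
Prime implicants: -011, -10-, 0-11, 01-1, 1-00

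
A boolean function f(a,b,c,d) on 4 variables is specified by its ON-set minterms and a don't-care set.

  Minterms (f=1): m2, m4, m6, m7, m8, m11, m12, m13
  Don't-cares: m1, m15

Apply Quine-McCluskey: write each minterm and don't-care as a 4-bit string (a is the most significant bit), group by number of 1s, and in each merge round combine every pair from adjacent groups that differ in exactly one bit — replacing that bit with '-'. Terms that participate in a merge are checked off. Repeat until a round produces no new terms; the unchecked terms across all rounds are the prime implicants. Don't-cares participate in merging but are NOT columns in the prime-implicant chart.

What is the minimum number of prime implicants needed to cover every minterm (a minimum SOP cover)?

6

Round 0: 0001 0010✓ 0100✓ 0110✓ 0111✓ 1000✓ 1011✓ 1100✓ 1101✓ 1111✓
Round 1: -100 -111 0-10 01-0 011- 1-00 1-11 11-1 110-
PIs = {-100, -111, 0-10, 0001, 01-0, 011-, 1-00, 1-11, 11-1, 110-}
Coverage chart:
  m2: 0-10 ←essential
  m4: -100,01-0
  m6: 0-10,01-0,011-
  m7: -111,011-
  m8: 1-00 ←essential
  m11: 1-11 ←essential
  m12: -100,1-00,110-
  m13: 11-1,110-
Essential: 0-10, 1-00, 1-11
Petrick residual → -100, -111, 11-1
Min cover (6 terms): bc'd' + bcd + a'cd' + ac'd' + acd + abd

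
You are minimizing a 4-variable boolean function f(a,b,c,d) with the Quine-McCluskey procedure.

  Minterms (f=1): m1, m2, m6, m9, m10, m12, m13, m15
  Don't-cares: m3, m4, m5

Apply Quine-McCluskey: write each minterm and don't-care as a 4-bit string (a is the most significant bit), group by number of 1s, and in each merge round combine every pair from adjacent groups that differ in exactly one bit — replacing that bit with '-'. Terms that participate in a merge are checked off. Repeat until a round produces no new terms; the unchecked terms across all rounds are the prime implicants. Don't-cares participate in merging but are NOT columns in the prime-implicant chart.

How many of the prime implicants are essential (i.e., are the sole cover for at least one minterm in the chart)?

4

Round 0: 0001✓ 0010✓ 0011✓ 0100✓ 0101✓ 0110✓ 1001✓ 1010✓ 1100✓ 1101✓ 1111✓
Round 1: -001✓ -010 -100✓ -101✓ 0-01✓ 0-10 00-1 001- 01-0 010-✓ 1-01✓ 11-1 110-✓
Round 2: --01 -10-
PIs = {--01, -010, -10-, 0-10, 00-1, 001-, 01-0, 11-1}
Coverage chart:
  m1: --01,00-1
  m2: -010,0-10,001-
  m6: 0-10,01-0
  m9: --01 ←essential
  m10: -010 ←essential
  m12: -10- ←essential
  m13: --01,-10-,11-1
  m15: 11-1 ←essential
Essential: --01, -010, -10-, 11-1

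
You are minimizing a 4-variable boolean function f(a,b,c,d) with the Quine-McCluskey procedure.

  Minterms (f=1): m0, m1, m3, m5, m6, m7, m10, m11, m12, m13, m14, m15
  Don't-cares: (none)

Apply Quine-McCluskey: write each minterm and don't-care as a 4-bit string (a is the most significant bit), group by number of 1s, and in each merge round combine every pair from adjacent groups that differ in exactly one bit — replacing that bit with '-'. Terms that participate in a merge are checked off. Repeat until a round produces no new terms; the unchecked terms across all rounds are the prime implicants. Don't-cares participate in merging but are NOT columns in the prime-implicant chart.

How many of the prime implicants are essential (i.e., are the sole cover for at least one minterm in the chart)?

[col 0] 0000*, 0001*, 0011*, 0101*, 0110*, 0111*, 1010*, 1011*, 1100*, 1101*, 1110*, 1111*
[col 1] -011*, -101*, -110*, -111*, 0-01*, 0-11*, 00-1*, 000-, 01-1*, 011-*, 1-10*, 1-11*, 101-*, 11-0*, 11-1*, 110-*, 111-*
[col 2] --11, -1-1, -11-, 0--1, 1-1-, 11--
Prime implicants: --11, -1-1, -11-, 0--1, 000-, 1-1-, 11--
PI chart (minterm → PIs covering it):
  0 | 000-  (sole → essential)
  1 | 0--1,000-
  3 | --11,0--1
  5 | -1-1,0--1
  6 | -11-  (sole → essential)
  7 | --11,-1-1,-11-,0--1
  10 | 1-1-  (sole → essential)
  11 | --11,1-1-
  12 | 11--  (sole → essential)
  13 | -1-1,11--
  14 | -11-,1-1-,11--
  15 | --11,-1-1,-11-,1-1-,11--
Essential prime implicants: -11-, 000-, 1-1-, 11--

4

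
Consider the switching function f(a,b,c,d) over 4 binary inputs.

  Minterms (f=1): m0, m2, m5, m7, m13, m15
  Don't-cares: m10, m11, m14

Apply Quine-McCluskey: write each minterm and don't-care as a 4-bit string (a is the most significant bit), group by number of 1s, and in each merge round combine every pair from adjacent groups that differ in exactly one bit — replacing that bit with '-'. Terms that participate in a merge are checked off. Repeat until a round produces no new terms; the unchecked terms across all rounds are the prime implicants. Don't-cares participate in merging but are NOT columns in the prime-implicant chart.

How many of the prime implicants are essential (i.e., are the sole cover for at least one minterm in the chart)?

2

size-2^0 implicants → 0000(✓)  0010(✓)  0101(✓)  0111(✓)  1010(✓)  1011(✓)  1101(✓)  1110(✓)  1111(✓)
size-2^1 implicants → -010  -101(✓)  -111(✓)  00-0  01-1(✓)  1-10(✓)  1-11(✓)  101-(✓)  11-1(✓)  111-(✓)
size-2^2 implicants → -1-1  1-1-
Unchecked terms (primes): -010, -1-1, 00-0, 1-1-
Minterm coverage:
  m0 ⊆ 00-0 [E]
  m2 ⊆ -010,00-0
  m5 ⊆ -1-1 [E]
  m7 ⊆ -1-1 [E]
  m13 ⊆ -1-1 [E]
  m15 ⊆ -1-1,1-1-
E = {-1-1, 00-0}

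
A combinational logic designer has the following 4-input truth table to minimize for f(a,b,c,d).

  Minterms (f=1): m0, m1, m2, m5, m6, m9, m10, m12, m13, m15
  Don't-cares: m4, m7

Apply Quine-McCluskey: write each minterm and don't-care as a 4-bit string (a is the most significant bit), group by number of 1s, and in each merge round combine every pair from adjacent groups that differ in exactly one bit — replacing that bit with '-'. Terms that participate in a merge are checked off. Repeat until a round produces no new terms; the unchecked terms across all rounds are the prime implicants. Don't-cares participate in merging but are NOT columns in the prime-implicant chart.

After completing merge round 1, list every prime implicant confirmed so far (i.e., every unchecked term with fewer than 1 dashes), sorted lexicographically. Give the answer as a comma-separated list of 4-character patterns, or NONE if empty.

NONE

[col 0] 0000*, 0001*, 0010*, 0100*, 0101*, 0110*, 0111*, 1001*, 1010*, 1100*, 1101*, 1111*
[col 1] -001*, -010, -100*, -101*, -111*, 0-00*, 0-01*, 0-10*, 00-0*, 000-*, 01-0*, 01-1*, 010-*, 011-*, 1-01*, 11-1*, 110-*
[col 2] --01, -1-1, -10-, 0--0, 0-0-, 01--
Prime implicants: --01, -010, -1-1, -10-, 0--0, 0-0-, 01--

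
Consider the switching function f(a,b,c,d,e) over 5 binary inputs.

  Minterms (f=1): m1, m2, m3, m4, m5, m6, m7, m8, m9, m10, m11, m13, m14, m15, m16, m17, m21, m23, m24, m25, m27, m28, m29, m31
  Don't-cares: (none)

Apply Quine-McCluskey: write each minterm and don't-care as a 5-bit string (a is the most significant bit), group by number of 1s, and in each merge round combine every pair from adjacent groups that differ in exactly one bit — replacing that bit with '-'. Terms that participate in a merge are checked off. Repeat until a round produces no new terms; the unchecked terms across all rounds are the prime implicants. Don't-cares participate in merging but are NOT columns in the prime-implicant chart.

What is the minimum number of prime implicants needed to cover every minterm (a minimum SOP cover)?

8

size-2^0 implicants → 00001(✓)  00010(✓)  00011(✓)  00100(✓)  00101(✓)  00110(✓)  00111(✓)  01000(✓)  01001(✓)  01010(✓)  01011(✓)  01101(✓)  01110(✓)  01111(✓)  10000(✓)  10001(✓)  10101(✓)  10111(✓)  11000(✓)  11001(✓)  11011(✓)  11100(✓)  11101(✓)  11111(✓)
size-2^1 implicants → -0001(✓)  -0101(✓)  -0111(✓)  -1000(✓)  -1001(✓)  -1011(✓)  -1101(✓)  -1111(✓)  0-001(✓)  0-010(✓)  0-011(✓)  0-101(✓)  0-110(✓)  0-111(✓)  00-01(✓)  00-10(✓)  00-11(✓)  000-1(✓)  0001-(✓)  001-0(✓)  001-1(✓)  0010-(✓)  0011-(✓)  01-01(✓)  01-10(✓)  01-11(✓)  010-0(✓)  010-1(✓)  0100-(✓)  0101-(✓)  011-1(✓)  0111-(✓)  1-000(✓)  1-001(✓)  1-101(✓)  1-111(✓)  10-01(✓)  1000-(✓)  101-1(✓)  11-00(✓)  11-01(✓)  11-11(✓)  110-1(✓)  1100-(✓)  111-1(✓)  1110-(✓)
size-2^2 implicants → --001(✓)  --101(✓)  --111(✓)  -0-01(✓)  -01-1(✓)  -1-01(✓)  -1-11(✓)  -10-1(✓)  -100-  -11-1(✓)  0--01(✓)  0--10(✓)  0--11(✓)  0-0-1(✓)  0-01-(✓)  0-1-1(✓)  0-11-(✓)  00--1(✓)  00-1-(✓)  001--  01--1(✓)  01-1-(✓)  010--  1--01(✓)  1-00-  1-1-1(✓)  11--1(✓)  11-0-
size-2^3 implicants → ---01  --1-1  -1--1  0---1  0--1-
Unchecked terms (primes): ---01, --1-1, -1--1, -100-, 0---1, 0--1-, 001--, 010--, 1-00-, 11-0-
Minterm coverage:
  m1 ⊆ ---01,0---1
  m2 ⊆ 0--1- [E]
  m3 ⊆ 0---1,0--1-
  m4 ⊆ 001-- [E]
  m5 ⊆ ---01,--1-1,0---1,001--
  m6 ⊆ 0--1-,001--
  m7 ⊆ --1-1,0---1,0--1-,001--
  m8 ⊆ -100-,010--
  m9 ⊆ ---01,-1--1,-100-,0---1,010--
  m10 ⊆ 0--1-,010--
  m11 ⊆ -1--1,0---1,0--1-,010--
  m13 ⊆ ---01,--1-1,-1--1,0---1
  m14 ⊆ 0--1- [E]
  m15 ⊆ --1-1,-1--1,0---1,0--1-
  m16 ⊆ 1-00- [E]
  m17 ⊆ ---01,1-00-
  m21 ⊆ ---01,--1-1
  m23 ⊆ --1-1 [E]
  m24 ⊆ -100-,1-00-,11-0-
  m25 ⊆ ---01,-1--1,-100-,1-00-,11-0-
  m27 ⊆ -1--1 [E]
  m28 ⊆ 11-0- [E]
  m29 ⊆ ---01,--1-1,-1--1,11-0-
  m31 ⊆ --1-1,-1--1
E = {--1-1, -1--1, 0--1-, 001--, 1-00-, 11-0-}
Petrick residual → ---01, -100-
Cover = d'e + ce + be + bc'd' + a'd + a'b'c + ac'd' + abd'  |cover|=8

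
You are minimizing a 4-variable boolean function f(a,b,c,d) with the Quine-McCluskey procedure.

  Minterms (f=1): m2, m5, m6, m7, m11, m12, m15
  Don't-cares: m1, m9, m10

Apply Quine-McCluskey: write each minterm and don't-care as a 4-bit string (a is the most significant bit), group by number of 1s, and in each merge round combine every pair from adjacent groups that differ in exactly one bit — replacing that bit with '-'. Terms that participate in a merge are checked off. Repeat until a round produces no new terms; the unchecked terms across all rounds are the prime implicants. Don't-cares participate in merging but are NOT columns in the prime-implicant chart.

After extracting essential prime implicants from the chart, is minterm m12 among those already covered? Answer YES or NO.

YES

size-2^0 implicants → 0001(✓)  0010(✓)  0101(✓)  0110(✓)  0111(✓)  1001(✓)  1010(✓)  1011(✓)  1100  1111(✓)
size-2^1 implicants → -001  -010  -111  0-01  0-10  01-1  011-  1-11  10-1  101-
Unchecked terms (primes): -001, -010, -111, 0-01, 0-10, 01-1, 011-, 1-11, 10-1, 101-, 1100
Minterm coverage:
  m2 ⊆ -010,0-10
  m5 ⊆ 0-01,01-1
  m6 ⊆ 0-10,011-
  m7 ⊆ -111,01-1,011-
  m11 ⊆ 1-11,10-1,101-
  m12 ⊆ 1100 [E]
  m15 ⊆ -111,1-11
E = {1100}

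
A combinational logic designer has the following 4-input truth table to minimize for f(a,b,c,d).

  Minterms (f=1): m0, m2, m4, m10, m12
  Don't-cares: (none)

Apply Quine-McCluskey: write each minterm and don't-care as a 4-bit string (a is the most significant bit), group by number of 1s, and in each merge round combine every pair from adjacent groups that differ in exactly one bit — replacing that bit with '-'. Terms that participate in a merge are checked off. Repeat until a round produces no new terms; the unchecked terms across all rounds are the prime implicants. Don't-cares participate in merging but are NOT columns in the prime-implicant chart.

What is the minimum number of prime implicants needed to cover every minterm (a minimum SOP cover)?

size-2^0 implicants → 0000(✓)  0010(✓)  0100(✓)  1010(✓)  1100(✓)
size-2^1 implicants → -010  -100  0-00  00-0
Unchecked terms (primes): -010, -100, 0-00, 00-0
Minterm coverage:
  m0 ⊆ 0-00,00-0
  m2 ⊆ -010,00-0
  m4 ⊆ -100,0-00
  m10 ⊆ -010 [E]
  m12 ⊆ -100 [E]
E = {-010, -100}
Petrick residual → 0-00
Cover = b'cd' + bc'd' + a'c'd'  |cover|=3

3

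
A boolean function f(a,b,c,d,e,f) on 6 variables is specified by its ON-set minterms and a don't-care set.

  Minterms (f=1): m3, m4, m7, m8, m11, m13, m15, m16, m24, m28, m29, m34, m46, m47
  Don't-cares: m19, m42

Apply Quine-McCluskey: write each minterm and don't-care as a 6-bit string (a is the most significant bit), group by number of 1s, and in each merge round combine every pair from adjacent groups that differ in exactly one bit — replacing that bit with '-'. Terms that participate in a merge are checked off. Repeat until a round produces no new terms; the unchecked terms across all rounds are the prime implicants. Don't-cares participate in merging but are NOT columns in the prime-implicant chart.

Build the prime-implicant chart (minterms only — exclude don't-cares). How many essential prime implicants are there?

5

[col 0] 000011*, 000100, 000111*, 001000*, 001011*, 001101*, 001111*, 010000*, 010011*, 011000*, 011100*, 011101*, 100010*, 101010*, 101110*, 101111*
[col 1] -01111, 0-0011, 0-1000, 0-1101, 00-011*, 00-111*, 000-11*, 001-11*, 0011-1, 01-000, 011-00, 01110-, 10-010, 101-10, 10111-
[col 2] 00--11
Prime implicants: -01111, 0-0011, 0-1000, 0-1101, 00--11, 000100, 0011-1, 01-000, 011-00, 01110-, 10-010, 101-10, 10111-
PI chart (minterm → PIs covering it):
  3 | 0-0011,00--11
  4 | 000100  (sole → essential)
  7 | 00--11  (sole → essential)
  8 | 0-1000  (sole → essential)
  11 | 00--11  (sole → essential)
  13 | 0-1101,0011-1
  15 | -01111,00--11,0011-1
  16 | 01-000  (sole → essential)
  24 | 0-1000,01-000,011-00
  28 | 011-00,01110-
  29 | 0-1101,01110-
  34 | 10-010  (sole → essential)
  46 | 101-10,10111-
  47 | -01111,10111-
Essential prime implicants: 0-1000, 00--11, 000100, 01-000, 10-010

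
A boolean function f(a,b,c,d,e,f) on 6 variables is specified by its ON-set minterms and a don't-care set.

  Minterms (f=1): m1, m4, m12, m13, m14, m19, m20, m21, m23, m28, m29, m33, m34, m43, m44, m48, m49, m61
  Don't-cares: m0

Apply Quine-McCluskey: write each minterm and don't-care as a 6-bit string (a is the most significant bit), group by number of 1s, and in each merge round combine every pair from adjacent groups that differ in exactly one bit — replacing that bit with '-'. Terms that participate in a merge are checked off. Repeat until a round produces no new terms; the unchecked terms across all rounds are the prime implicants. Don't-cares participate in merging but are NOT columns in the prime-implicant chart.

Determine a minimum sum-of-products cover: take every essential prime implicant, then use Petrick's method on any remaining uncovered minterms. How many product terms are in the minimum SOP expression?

[col 0] 000000*, 000001*, 000100*, 001100*, 001101*, 001110*, 010011*, 010100*, 010101*, 010111*, 011100*, 011101*, 100001*, 100010, 101011, 101100*, 110000*, 110001*, 111101*
[col 1] -00001, -01100, -11101, 0-0100*, 0-1100*, 0-1101*, 00-100*, 000-00, 00000-, 0011-0, 00110-*, 01-100*, 01-101*, 010-11, 0101-1, 01010-*, 01110-*, 1-0001, 11000-
[col 2] 0--100, 0-110-, 01-10-
Prime implicants: -00001, -01100, -11101, 0--100, 0-110-, 000-00, 00000-, 0011-0, 01-10-, 010-11, 0101-1, 1-0001, 100010, 101011, 11000-
PI chart (minterm → PIs covering it):
  1 | -00001,00000-
  4 | 0--100,000-00
  12 | -01100,0--100,0-110-,0011-0
  13 | 0-110-  (sole → essential)
  14 | 0011-0  (sole → essential)
  19 | 010-11  (sole → essential)
  20 | 0--100,01-10-
  21 | 01-10-,0101-1
  23 | 010-11,0101-1
  28 | 0--100,0-110-,01-10-
  29 | -11101,0-110-,01-10-
  33 | -00001,1-0001
  34 | 100010  (sole → essential)
  43 | 101011  (sole → essential)
  44 | -01100  (sole → essential)
  48 | 11000-  (sole → essential)
  49 | 1-0001,11000-
  61 | -11101  (sole → essential)
Essential prime implicants: -01100, -11101, 0-110-, 0011-0, 010-11, 100010, 101011, 11000-
Petrick residual → -00001, 0--100, 01-10-
Minimum SOP uses 11 PIs: b'c'd'e'f + b'cde'f' + bcde'f + a'de'f' + a'cde' + a'b'cdf' + a'bde' + a'bc'ef + ab'c'd'ef' + ab'cd'ef + abc'd'e'

11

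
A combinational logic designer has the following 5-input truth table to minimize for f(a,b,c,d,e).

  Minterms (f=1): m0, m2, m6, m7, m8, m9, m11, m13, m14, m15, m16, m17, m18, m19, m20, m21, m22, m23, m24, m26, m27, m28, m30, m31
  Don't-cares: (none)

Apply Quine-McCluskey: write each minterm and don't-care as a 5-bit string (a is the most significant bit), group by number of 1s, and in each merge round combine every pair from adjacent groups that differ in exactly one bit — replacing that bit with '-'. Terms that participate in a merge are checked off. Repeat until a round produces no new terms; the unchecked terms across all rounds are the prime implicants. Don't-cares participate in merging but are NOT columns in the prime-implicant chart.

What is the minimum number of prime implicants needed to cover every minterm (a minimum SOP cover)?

Round 0: 00000✓ 00010✓ 00110✓ 00111✓ 01000✓ 01001✓ 01011✓ 01101✓ 01110✓ 01111✓ 10000✓ 10001✓ 10010✓ 10011✓ 10100✓ 10101✓ 10110✓ 10111✓ 11000✓ 11010✓ 11011✓ 11100✓ 11110✓ 11111✓
Round 1: -0000✓ -0010✓ -0110✓ -0111✓ -1000✓ -1011✓ -1110✓ -1111✓ 0-000✓ 0-110✓ 0-111✓ 00-10✓ 000-0✓ 0011-✓ 01-01✓ 01-11✓ 010-1✓ 0100- 011-1✓ 0111-✓ 1-000✓ 1-010✓ 1-011✓ 1-100✓ 1-110✓ 1-111✓ 10-00✓ 10-01✓ 10-10✓ 10-11✓ 100-0✓ 100-1✓ 1000-✓ 1001-✓ 101-0✓ 101-1✓ 1010-✓ 1011-✓ 11-00✓ 11-10✓ 11-11✓ 110-0✓ 1101-✓ 111-0✓ 1111-✓
Round 2: --000 --110✓ --111✓ -0-10 -00-0 -011-✓ -1-11 -111-✓ 0-11-✓ 01--1 1--00✓ 1--10✓ 1--11✓ 1-0-0✓ 1-01-✓ 1-1-0✓ 1-11-✓ 10--0✓ 10--1✓ 10-0-✓ 10-1-✓ 100--✓ 101--✓ 11--0✓ 11-1-✓
Round 3: --11- 1---0 1--1- 10---
PIs = {--000, --11-, -0-10, -00-0, -1-11, 01--1, 0100-, 1---0, 1--1-, 10---}
Coverage chart:
  m0: --000,-00-0
  m2: -0-10,-00-0
  m6: --11-,-0-10
  m7: --11- ←essential
  m8: --000,0100-
  m9: 01--1,0100-
  m11: -1-11,01--1
  m13: 01--1 ←essential
  m14: --11- ←essential
  m15: --11-,-1-11,01--1
  m16: --000,-00-0,1---0,10---
  m17: 10--- ←essential
  m18: -0-10,-00-0,1---0,1--1-,10---
  m19: 1--1-,10---
  m20: 1---0,10---
  m21: 10--- ←essential
  m22: --11-,-0-10,1---0,1--1-,10---
  m23: --11-,1--1-,10---
  m24: --000,1---0
  m26: 1---0,1--1-
  m27: -1-11,1--1-
  m28: 1---0 ←essential
  m30: --11-,1---0,1--1-
  m31: --11-,-1-11,1--1-
Essential: --11-, 01--1, 1---0, 10---
Petrick residual → --000, -0-10, -1-11
Min cover (7 terms): c'd'e' + cd + b'de' + bde + a'be + ae' + ab'

7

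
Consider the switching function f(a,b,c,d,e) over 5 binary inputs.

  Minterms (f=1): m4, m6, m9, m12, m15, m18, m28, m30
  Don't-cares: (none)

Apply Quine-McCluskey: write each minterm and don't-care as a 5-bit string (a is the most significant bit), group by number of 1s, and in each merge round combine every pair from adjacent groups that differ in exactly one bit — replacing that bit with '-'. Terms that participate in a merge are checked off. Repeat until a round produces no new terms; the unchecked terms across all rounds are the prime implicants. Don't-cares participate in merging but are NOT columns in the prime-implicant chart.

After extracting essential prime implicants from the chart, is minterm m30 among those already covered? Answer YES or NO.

YES

[col 0] 00100*, 00110*, 01001, 01100*, 01111, 10010, 11100*, 11110*
[col 1] -1100, 0-100, 001-0, 111-0
Prime implicants: -1100, 0-100, 001-0, 01001, 01111, 10010, 111-0
PI chart (minterm → PIs covering it):
  4 | 0-100,001-0
  6 | 001-0  (sole → essential)
  9 | 01001  (sole → essential)
  12 | -1100,0-100
  15 | 01111  (sole → essential)
  18 | 10010  (sole → essential)
  28 | -1100,111-0
  30 | 111-0  (sole → essential)
Essential prime implicants: 001-0, 01001, 01111, 10010, 111-0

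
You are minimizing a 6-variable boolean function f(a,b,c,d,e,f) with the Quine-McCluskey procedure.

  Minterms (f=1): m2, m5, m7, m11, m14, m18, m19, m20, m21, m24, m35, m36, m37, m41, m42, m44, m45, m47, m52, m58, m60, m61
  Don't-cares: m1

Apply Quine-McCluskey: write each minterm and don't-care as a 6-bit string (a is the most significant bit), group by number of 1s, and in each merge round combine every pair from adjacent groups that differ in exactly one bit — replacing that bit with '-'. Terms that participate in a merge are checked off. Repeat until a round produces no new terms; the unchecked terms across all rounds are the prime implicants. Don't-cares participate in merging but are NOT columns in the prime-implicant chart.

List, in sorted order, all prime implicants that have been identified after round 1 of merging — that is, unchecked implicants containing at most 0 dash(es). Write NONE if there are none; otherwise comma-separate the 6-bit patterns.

001011, 001110, 011000, 100011

Round 0: 000001✓ 000010✓ 000101✓ 000111✓ 001011 001110 010010✓ 010011✓ 010100✓ 010101✓ 011000 100011 100100✓ 100101✓ 101001✓ 101010✓ 101100✓ 101101✓ 101111✓ 110100✓ 111010✓ 111100✓ 111101✓
Round 1: -00101 -10100 0-0010 0-0101 000-01 0001-1 01001- 01010- 1-0100✓ 1-1010 1-1100✓ 1-1101✓ 10-100✓ 10-101✓ 10010-✓ 101-01 1011-1 10110-✓ 11-100✓ 11110-✓
Round 2: 1--100 1-110- 10-10-
PIs = {-00101, -10100, 0-0010, 0-0101, 000-01, 0001-1, 001011, 001110, 01001-, 01010-, 011000, 1--100, 1-1010, 1-110-, 10-10-, 100011, 101-01, 1011-1}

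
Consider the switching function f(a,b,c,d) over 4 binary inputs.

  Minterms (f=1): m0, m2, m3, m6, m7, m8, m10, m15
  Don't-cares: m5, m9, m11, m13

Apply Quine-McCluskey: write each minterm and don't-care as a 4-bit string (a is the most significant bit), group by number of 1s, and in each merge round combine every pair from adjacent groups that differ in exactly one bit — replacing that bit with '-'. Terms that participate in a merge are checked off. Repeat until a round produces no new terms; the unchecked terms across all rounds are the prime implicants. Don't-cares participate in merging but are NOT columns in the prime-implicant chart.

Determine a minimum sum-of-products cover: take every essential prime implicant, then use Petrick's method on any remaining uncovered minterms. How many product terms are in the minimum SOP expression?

[col 0] 0000*, 0010*, 0011*, 0101*, 0110*, 0111*, 1000*, 1001*, 1010*, 1011*, 1101*, 1111*
[col 1] -000*, -010*, -011*, -101*, -111*, 0-10*, 0-11*, 00-0*, 001-*, 01-1*, 011-*, 1-01*, 1-11*, 10-0*, 10-1*, 100-*, 101-*, 11-1*
[col 2] --11, -0-0, -01-, -1-1, 0-1-, 1--1, 10--
Prime implicants: --11, -0-0, -01-, -1-1, 0-1-, 1--1, 10--
PI chart (minterm → PIs covering it):
  0 | -0-0  (sole → essential)
  2 | -0-0,-01-,0-1-
  3 | --11,-01-,0-1-
  6 | 0-1-  (sole → essential)
  7 | --11,-1-1,0-1-
  8 | -0-0,10--
  10 | -0-0,-01-,10--
  15 | --11,-1-1,1--1
Essential prime implicants: -0-0, 0-1-
Petrick residual → --11
Minimum SOP uses 3 PIs: cd + b'd' + a'c

3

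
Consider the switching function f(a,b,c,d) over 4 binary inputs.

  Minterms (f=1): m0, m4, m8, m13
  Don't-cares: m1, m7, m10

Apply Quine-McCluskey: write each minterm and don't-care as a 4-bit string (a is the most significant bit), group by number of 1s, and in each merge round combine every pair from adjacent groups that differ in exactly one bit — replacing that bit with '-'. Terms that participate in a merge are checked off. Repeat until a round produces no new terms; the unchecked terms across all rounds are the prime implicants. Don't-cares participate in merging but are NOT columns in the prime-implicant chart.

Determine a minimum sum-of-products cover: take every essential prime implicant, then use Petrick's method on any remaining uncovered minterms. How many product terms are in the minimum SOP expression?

[col 0] 0000*, 0001*, 0100*, 0111, 1000*, 1010*, 1101
[col 1] -000, 0-00, 000-, 10-0
Prime implicants: -000, 0-00, 000-, 0111, 10-0, 1101
PI chart (minterm → PIs covering it):
  0 | -000,0-00,000-
  4 | 0-00  (sole → essential)
  8 | -000,10-0
  13 | 1101  (sole → essential)
Essential prime implicants: 0-00, 1101
Petrick residual → -000
Minimum SOP uses 3 PIs: b'c'd' + a'c'd' + abc'd

3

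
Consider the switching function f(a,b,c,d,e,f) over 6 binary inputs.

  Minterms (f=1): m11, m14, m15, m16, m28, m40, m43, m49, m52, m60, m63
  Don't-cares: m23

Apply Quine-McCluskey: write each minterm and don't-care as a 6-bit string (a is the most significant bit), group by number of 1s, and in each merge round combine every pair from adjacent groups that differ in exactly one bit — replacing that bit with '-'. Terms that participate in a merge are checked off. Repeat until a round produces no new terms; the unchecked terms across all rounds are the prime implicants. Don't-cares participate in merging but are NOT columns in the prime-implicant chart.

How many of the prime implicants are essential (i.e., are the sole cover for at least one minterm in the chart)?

Round 0: 001011✓ 001110✓ 001111✓ 010000 010111 011100✓ 101000 101011✓ 110001 110100✓ 111100✓ 111111
Round 1: -01011 -11100 001-11 00111- 11-100
PIs = {-01011, -11100, 001-11, 00111-, 010000, 010111, 101000, 11-100, 110001, 111111}
Coverage chart:
  m11: -01011,001-11
  m14: 00111- ←essential
  m15: 001-11,00111-
  m16: 010000 ←essential
  m28: -11100 ←essential
  m40: 101000 ←essential
  m43: -01011 ←essential
  m49: 110001 ←essential
  m52: 11-100 ←essential
  m60: -11100,11-100
  m63: 111111 ←essential
Essential: -01011, -11100, 00111-, 010000, 101000, 11-100, 110001, 111111

8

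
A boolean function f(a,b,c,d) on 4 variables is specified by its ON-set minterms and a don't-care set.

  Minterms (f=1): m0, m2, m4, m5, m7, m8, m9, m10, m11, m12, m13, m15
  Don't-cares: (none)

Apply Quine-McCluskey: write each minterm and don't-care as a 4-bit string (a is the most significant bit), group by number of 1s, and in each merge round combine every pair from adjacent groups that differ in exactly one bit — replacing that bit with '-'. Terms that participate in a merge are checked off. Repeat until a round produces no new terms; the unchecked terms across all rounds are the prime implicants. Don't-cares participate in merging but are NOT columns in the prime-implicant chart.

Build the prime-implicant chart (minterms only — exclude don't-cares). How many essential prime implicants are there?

2

[col 0] 0000*, 0010*, 0100*, 0101*, 0111*, 1000*, 1001*, 1010*, 1011*, 1100*, 1101*, 1111*
[col 1] -000*, -010*, -100*, -101*, -111*, 0-00*, 00-0*, 01-1*, 010-*, 1-00*, 1-01*, 1-11*, 10-0*, 10-1*, 100-*, 101-*, 11-1*, 110-*
[col 2] --00, -0-0, -1-1, -10-, 1--1, 1-0-, 10--
Prime implicants: --00, -0-0, -1-1, -10-, 1--1, 1-0-, 10--
PI chart (minterm → PIs covering it):
  0 | --00,-0-0
  2 | -0-0  (sole → essential)
  4 | --00,-10-
  5 | -1-1,-10-
  7 | -1-1  (sole → essential)
  8 | --00,-0-0,1-0-,10--
  9 | 1--1,1-0-,10--
  10 | -0-0,10--
  11 | 1--1,10--
  12 | --00,-10-,1-0-
  13 | -1-1,-10-,1--1,1-0-
  15 | -1-1,1--1
Essential prime implicants: -0-0, -1-1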